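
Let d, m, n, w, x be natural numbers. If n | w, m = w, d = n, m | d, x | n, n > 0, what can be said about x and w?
x ≤ w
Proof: d = n and m | d, therefore m | n. m = w, so w | n. n | w, so n = w. x | n and n > 0, therefore x ≤ n. From n = w, x ≤ w.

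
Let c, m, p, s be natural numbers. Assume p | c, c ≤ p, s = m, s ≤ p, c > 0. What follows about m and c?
m ≤ c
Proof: Since p | c and c > 0, p ≤ c. c ≤ p, so p = c. s = m and s ≤ p, thus m ≤ p. p = c, so m ≤ c.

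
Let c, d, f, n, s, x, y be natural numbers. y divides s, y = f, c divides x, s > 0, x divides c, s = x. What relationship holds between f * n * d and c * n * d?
f * n * d ≤ c * n * d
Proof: x divides c and c divides x, therefore x = c. s = x, so s = c. From y divides s and s > 0, y ≤ s. y = f, so f ≤ s. Since s = c, f ≤ c. By multiplying by a non-negative, f * n ≤ c * n. By multiplying by a non-negative, f * n * d ≤ c * n * d.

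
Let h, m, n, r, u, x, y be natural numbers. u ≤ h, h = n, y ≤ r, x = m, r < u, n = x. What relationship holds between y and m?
y < m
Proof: h = n and n = x, thus h = x. x = m, so h = m. Because y ≤ r and r < u, y < u. u ≤ h, so y < h. h = m, so y < m.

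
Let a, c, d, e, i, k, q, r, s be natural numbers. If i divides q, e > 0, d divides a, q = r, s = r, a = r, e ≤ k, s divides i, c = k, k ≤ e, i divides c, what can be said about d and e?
d ≤ e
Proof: Since a = r and d divides a, d divides r. Because q = r and i divides q, i divides r. Since s = r and s divides i, r divides i. Since i divides r, i = r. Because k ≤ e and e ≤ k, k = e. c = k and i divides c, hence i divides k. Since k = e, i divides e. i = r, so r divides e. d divides r, so d divides e. Since e > 0, d ≤ e.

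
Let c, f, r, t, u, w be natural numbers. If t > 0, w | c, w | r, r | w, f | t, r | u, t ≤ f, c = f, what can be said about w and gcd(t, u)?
w | gcd(t, u)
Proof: f | t and t > 0, so f ≤ t. t ≤ f, so f = t. c = f, so c = t. Since w | c, w | t. r | w and w | r, thus r = w. Since r | u, w | u. Since w | t, w | gcd(t, u).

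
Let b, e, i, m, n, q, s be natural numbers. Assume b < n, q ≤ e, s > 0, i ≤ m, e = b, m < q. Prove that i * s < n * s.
i ≤ m and m < q, therefore i < q. Because e = b and q ≤ e, q ≤ b. Since b < n, q < n. Since i < q, i < n. From s > 0, by multiplying by a positive, i * s < n * s.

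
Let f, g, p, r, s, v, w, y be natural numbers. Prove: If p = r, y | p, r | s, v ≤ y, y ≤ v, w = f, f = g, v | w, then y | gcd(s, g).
p = r and y | p, thus y | r. Since r | s, y | s. Since v ≤ y and y ≤ v, v = y. w = f and f = g, thus w = g. Since v | w, v | g. v = y, so y | g. y | s, so y | gcd(s, g).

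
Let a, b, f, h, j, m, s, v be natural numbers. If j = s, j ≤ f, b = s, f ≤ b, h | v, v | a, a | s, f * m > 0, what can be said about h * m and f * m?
h * m ≤ f * m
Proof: From j = s and j ≤ f, s ≤ f. Since b = s and f ≤ b, f ≤ s. Since s ≤ f, s = f. v | a and a | s, therefore v | s. Since h | v, h | s. Since s = f, h | f. Then h * m | f * m. Because f * m > 0, h * m ≤ f * m.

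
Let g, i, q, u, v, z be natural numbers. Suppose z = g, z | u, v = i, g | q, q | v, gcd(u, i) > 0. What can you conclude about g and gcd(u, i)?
g ≤ gcd(u, i)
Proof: z = g and z | u, therefore g | u. g | q and q | v, therefore g | v. v = i, so g | i. Since g | u, g | gcd(u, i). Because gcd(u, i) > 0, g ≤ gcd(u, i).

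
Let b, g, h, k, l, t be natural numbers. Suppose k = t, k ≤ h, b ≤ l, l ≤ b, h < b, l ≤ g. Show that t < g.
k = t and k ≤ h, hence t ≤ h. b ≤ l and l ≤ b, so b = l. h < b, so h < l. Since l ≤ g, h < g. Since t ≤ h, t < g.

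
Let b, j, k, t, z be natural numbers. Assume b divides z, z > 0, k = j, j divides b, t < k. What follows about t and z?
t < z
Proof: k = j and t < k, so t < j. j divides b and b divides z, thus j divides z. z > 0, so j ≤ z. t < j, so t < z.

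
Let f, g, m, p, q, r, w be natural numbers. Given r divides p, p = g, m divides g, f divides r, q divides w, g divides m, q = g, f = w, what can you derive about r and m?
r = m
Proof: p = g and r divides p, therefore r divides g. Since f = w and f divides r, w divides r. q divides w, so q divides r. Because q = g, g divides r. Since r divides g, r = g. From g divides m and m divides g, g = m. Since r = g, r = m.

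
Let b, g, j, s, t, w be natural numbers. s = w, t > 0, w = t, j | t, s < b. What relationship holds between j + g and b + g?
j + g < b + g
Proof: j | t and t > 0, hence j ≤ t. From s = w and w = t, s = t. s < b, so t < b. j ≤ t, so j < b. Then j + g < b + g.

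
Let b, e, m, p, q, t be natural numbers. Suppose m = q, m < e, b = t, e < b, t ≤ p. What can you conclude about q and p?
q < p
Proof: b = t and e < b, therefore e < t. t ≤ p, so e < p. Since m < e, m < p. Since m = q, q < p.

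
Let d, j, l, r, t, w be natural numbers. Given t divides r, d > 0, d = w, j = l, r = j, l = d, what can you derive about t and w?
t ≤ w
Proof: Because r = j and j = l, r = l. l = d, so r = d. Since t divides r, t divides d. d > 0, so t ≤ d. Since d = w, t ≤ w.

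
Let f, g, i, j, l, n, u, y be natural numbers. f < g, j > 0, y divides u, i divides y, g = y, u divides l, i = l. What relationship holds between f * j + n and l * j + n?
f * j + n < l * j + n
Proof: y divides u and u divides l, hence y divides l. i = l and i divides y, so l divides y. From y divides l, y = l. Since g = y, g = l. Because f < g, f < l. Combining with j > 0, by multiplying by a positive, f * j < l * j. Then f * j + n < l * j + n.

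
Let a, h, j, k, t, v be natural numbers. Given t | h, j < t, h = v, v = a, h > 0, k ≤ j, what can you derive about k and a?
k < a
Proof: k ≤ j and j < t, thus k < t. Because t | h and h > 0, t ≤ h. h = v, so t ≤ v. From v = a, t ≤ a. Since k < t, k < a.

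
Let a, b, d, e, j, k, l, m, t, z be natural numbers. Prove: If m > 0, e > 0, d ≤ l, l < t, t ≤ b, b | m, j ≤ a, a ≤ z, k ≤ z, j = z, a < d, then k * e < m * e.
j = z and j ≤ a, thus z ≤ a. a ≤ z, so a = z. Because a < d and d ≤ l, a < l. a = z, so z < l. Since l < t and t ≤ b, l < b. Since b | m and m > 0, b ≤ m. l < b, so l < m. z < l, so z < m. Since k ≤ z, k < m. Since e > 0, k * e < m * e.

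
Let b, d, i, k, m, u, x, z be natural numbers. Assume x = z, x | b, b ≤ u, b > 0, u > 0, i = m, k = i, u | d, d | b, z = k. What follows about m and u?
m ≤ u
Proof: From z = k and k = i, z = i. Since i = m, z = m. From u | d and d | b, u | b. b > 0, so u ≤ b. b ≤ u, so b = u. x = z and x | b, hence z | b. From b = u, z | u. From z = m, m | u. Since u > 0, m ≤ u.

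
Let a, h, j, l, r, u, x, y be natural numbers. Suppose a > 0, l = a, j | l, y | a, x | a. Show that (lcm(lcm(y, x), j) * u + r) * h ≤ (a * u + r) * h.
y | a and x | a, therefore lcm(y, x) | a. l = a and j | l, therefore j | a. lcm(y, x) | a, so lcm(lcm(y, x), j) | a. Because a > 0, lcm(lcm(y, x), j) ≤ a. Then lcm(lcm(y, x), j) * u ≤ a * u. Then lcm(lcm(y, x), j) * u + r ≤ a * u + r. Then (lcm(lcm(y, x), j) * u + r) * h ≤ (a * u + r) * h.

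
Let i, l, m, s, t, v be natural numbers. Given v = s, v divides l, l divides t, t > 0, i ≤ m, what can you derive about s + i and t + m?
s + i ≤ t + m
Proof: Because v divides l and l divides t, v divides t. t > 0, so v ≤ t. Since v = s, s ≤ t. From i ≤ m, s + i ≤ t + m.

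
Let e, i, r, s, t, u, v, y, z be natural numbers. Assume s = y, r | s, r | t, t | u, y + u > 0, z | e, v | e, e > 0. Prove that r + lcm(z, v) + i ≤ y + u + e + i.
s = y and r | s, therefore r | y. Because r | t and t | u, r | u. r | y, so r | y + u. Because y + u > 0, r ≤ y + u. z | e and v | e, thus lcm(z, v) | e. Since e > 0, lcm(z, v) ≤ e. Then lcm(z, v) + i ≤ e + i. Since r ≤ y + u, r + lcm(z, v) + i ≤ y + u + e + i.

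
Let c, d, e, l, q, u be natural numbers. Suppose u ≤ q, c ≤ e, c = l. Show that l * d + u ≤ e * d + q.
c = l and c ≤ e, hence l ≤ e. By multiplying by a non-negative, l * d ≤ e * d. u ≤ q, so l * d + u ≤ e * d + q.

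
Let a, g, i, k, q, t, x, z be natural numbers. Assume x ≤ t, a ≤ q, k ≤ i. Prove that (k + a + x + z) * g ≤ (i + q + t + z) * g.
a ≤ q and x ≤ t, so a + x ≤ q + t. k ≤ i, so k + a + x ≤ i + q + t. Then k + a + x + z ≤ i + q + t + z. By multiplying by a non-negative, (k + a + x + z) * g ≤ (i + q + t + z) * g.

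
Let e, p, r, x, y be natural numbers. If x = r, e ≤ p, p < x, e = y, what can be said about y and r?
y < r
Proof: x = r and p < x, hence p < r. Since e ≤ p, e < r. e = y, so y < r.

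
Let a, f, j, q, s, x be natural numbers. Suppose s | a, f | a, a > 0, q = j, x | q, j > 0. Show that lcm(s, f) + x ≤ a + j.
s | a and f | a, hence lcm(s, f) | a. a > 0, so lcm(s, f) ≤ a. q = j and x | q, thus x | j. j > 0, so x ≤ j. lcm(s, f) ≤ a, so lcm(s, f) + x ≤ a + j.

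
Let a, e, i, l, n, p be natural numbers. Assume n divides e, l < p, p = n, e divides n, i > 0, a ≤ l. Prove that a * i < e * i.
n divides e and e divides n, therefore n = e. Since p = n, p = e. Since l < p, l < e. a ≤ l, so a < e. From i > 0, by multiplying by a positive, a * i < e * i.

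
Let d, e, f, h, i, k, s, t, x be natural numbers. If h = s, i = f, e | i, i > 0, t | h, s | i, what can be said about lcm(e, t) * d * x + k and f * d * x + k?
lcm(e, t) * d * x + k ≤ f * d * x + k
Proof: h = s and t | h, therefore t | s. s | i, so t | i. Because e | i, lcm(e, t) | i. Since i > 0, lcm(e, t) ≤ i. Since i = f, lcm(e, t) ≤ f. Then lcm(e, t) * d ≤ f * d. Then lcm(e, t) * d * x ≤ f * d * x. Then lcm(e, t) * d * x + k ≤ f * d * x + k.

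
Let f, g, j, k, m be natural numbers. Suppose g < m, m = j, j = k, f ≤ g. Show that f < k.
From m = j and j = k, m = k. Because f ≤ g and g < m, f < m. m = k, so f < k.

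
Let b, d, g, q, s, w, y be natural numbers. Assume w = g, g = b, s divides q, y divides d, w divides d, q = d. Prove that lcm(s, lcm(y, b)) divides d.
q = d and s divides q, therefore s divides d. w = g and g = b, so w = b. Since w divides d, b divides d. Since y divides d, lcm(y, b) divides d. s divides d, so lcm(s, lcm(y, b)) divides d.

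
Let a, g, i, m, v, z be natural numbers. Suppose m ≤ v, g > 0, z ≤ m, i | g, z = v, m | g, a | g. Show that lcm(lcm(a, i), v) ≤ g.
Because a | g and i | g, lcm(a, i) | g. z = v and z ≤ m, therefore v ≤ m. Since m ≤ v, m = v. m | g, so v | g. lcm(a, i) | g, so lcm(lcm(a, i), v) | g. From g > 0, lcm(lcm(a, i), v) ≤ g.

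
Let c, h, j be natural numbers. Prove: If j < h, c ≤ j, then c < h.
From c ≤ j and j < h, by transitivity, c < h.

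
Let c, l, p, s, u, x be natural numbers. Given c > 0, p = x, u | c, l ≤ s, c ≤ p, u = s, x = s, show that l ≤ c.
From u = s and u | c, s | c. c > 0, so s ≤ c. Since p = x and x = s, p = s. c ≤ p, so c ≤ s. s ≤ c, so s = c. Since l ≤ s, l ≤ c.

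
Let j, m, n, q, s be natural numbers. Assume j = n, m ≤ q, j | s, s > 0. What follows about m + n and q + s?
m + n ≤ q + s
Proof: j | s and s > 0, therefore j ≤ s. j = n, so n ≤ s. m ≤ q, so m + n ≤ q + s.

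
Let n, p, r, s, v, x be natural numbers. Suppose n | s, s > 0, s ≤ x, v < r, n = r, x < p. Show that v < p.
Since n | s and s > 0, n ≤ s. Since n = r, r ≤ s. Since s ≤ x and x < p, s < p. From r ≤ s, r < p. v < r, so v < p.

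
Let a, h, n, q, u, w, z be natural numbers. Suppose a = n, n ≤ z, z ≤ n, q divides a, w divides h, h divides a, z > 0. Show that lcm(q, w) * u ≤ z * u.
n ≤ z and z ≤ n, thus n = z. a = n, so a = z. w divides h and h divides a, thus w divides a. Because q divides a, lcm(q, w) divides a. Since a = z, lcm(q, w) divides z. z > 0, so lcm(q, w) ≤ z. By multiplying by a non-negative, lcm(q, w) * u ≤ z * u.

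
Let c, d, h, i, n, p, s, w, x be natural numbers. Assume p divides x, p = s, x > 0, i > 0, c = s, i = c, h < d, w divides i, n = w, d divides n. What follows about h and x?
h < x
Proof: Because n = w and d divides n, d divides w. w divides i, so d divides i. i > 0, so d ≤ i. Since i = c, d ≤ c. h < d, so h < c. c = s, so h < s. p = s and p divides x, hence s divides x. x > 0, so s ≤ x. Because h < s, h < x.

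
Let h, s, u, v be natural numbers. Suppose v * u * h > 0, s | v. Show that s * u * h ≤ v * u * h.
From s | v, s * u | v * u. Then s * u * h | v * u * h. Since v * u * h > 0, s * u * h ≤ v * u * h.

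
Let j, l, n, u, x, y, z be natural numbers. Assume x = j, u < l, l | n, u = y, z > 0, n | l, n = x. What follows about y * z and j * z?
y * z < j * z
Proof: Since n = x and x = j, n = j. l | n and n | l, so l = n. Since u < l, u < n. n = j, so u < j. Since u = y, y < j. Because z > 0, y * z < j * z.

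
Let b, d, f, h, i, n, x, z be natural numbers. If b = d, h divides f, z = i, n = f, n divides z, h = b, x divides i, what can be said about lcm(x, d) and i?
lcm(x, d) divides i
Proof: From h = b and h divides f, b divides f. n = f and n divides z, thus f divides z. z = i, so f divides i. Since b divides f, b divides i. Since b = d, d divides i. Since x divides i, lcm(x, d) divides i.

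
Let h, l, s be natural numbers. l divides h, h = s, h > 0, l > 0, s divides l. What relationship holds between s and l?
s = l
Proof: Since s divides l and l > 0, s ≤ l. l divides h and h > 0, hence l ≤ h. Because h = s, l ≤ s. Since s ≤ l, s = l.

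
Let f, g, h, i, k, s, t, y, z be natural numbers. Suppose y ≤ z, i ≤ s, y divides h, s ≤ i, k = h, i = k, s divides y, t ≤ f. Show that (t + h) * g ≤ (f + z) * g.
Because i = k and k = h, i = h. From s ≤ i and i ≤ s, s = i. Since s divides y, i divides y. i = h, so h divides y. Because y divides h, y = h. Since y ≤ z, h ≤ z. Because t ≤ f, t + h ≤ f + z. By multiplying by a non-negative, (t + h) * g ≤ (f + z) * g.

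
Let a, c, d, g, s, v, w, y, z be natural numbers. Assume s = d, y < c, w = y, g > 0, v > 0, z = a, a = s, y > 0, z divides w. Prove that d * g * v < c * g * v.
a = s and s = d, therefore a = d. w = y and z divides w, thus z divides y. z = a, so a divides y. From y > 0, a ≤ y. Since a = d, d ≤ y. y < c, so d < c. Combining with g > 0, by multiplying by a positive, d * g < c * g. Combined with v > 0, by multiplying by a positive, d * g * v < c * g * v.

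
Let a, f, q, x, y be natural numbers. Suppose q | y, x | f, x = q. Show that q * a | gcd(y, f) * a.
Since x = q and x | f, q | f. q | y, so q | gcd(y, f). Then q * a | gcd(y, f) * a.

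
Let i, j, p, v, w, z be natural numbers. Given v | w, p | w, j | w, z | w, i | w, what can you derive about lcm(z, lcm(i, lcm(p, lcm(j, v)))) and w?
lcm(z, lcm(i, lcm(p, lcm(j, v)))) | w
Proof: j | w and v | w, thus lcm(j, v) | w. p | w, so lcm(p, lcm(j, v)) | w. Since i | w, lcm(i, lcm(p, lcm(j, v))) | w. Since z | w, lcm(z, lcm(i, lcm(p, lcm(j, v)))) | w.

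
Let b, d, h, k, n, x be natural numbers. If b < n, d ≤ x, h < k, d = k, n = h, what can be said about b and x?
b < x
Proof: From n = h and b < n, b < h. Since h < k, b < k. d = k and d ≤ x, therefore k ≤ x. Since b < k, b < x.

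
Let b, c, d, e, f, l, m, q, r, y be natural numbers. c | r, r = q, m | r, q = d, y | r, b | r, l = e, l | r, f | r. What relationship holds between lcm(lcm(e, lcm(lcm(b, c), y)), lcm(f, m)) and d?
lcm(lcm(e, lcm(lcm(b, c), y)), lcm(f, m)) | d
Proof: r = q and q = d, so r = d. l = e and l | r, so e | r. b | r and c | r, thus lcm(b, c) | r. Because y | r, lcm(lcm(b, c), y) | r. e | r, so lcm(e, lcm(lcm(b, c), y)) | r. Since f | r and m | r, lcm(f, m) | r. Since lcm(e, lcm(lcm(b, c), y)) | r, lcm(lcm(e, lcm(lcm(b, c), y)), lcm(f, m)) | r. r = d, so lcm(lcm(e, lcm(lcm(b, c), y)), lcm(f, m)) | d.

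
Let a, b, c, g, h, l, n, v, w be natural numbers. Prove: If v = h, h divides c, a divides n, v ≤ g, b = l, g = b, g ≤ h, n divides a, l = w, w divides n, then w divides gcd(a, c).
n divides a and a divides n, therefore n = a. Since w divides n, w divides a. Since v = h and v ≤ g, h ≤ g. g ≤ h, so h = g. Since g = b, h = b. b = l, so h = l. From l = w, h = w. From h divides c, w divides c. Because w divides a, w divides gcd(a, c).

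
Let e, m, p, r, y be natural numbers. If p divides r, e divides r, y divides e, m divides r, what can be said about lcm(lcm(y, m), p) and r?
lcm(lcm(y, m), p) divides r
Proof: y divides e and e divides r, hence y divides r. Since m divides r, lcm(y, m) divides r. p divides r, so lcm(lcm(y, m), p) divides r.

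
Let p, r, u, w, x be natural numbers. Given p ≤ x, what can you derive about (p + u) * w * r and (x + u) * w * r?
(p + u) * w * r ≤ (x + u) * w * r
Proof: p ≤ x, thus p + u ≤ x + u. By multiplying by a non-negative, (p + u) * w ≤ (x + u) * w. By multiplying by a non-negative, (p + u) * w * r ≤ (x + u) * w * r.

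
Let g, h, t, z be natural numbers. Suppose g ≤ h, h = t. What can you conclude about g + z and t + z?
g + z ≤ t + z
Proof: h = t and g ≤ h, thus g ≤ t. Then g + z ≤ t + z.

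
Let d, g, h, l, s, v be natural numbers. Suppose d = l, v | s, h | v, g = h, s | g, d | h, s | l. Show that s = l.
h | v and v | s, thus h | s. Since g = h and s | g, s | h. Since h | s, h = s. From d = l and d | h, l | h. Since h = s, l | s. s | l, so l = s. Then s = l.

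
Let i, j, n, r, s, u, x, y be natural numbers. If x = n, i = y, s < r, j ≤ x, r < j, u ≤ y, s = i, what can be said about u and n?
u < n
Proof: Because s = i and i = y, s = y. s < r, so y < r. Since x = n and j ≤ x, j ≤ n. Because r < j, r < n. Since y < r, y < n. Since u ≤ y, u < n.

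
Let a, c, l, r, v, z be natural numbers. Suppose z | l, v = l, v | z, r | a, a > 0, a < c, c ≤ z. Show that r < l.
Because v = l and v | z, l | z. z | l, so z = l. r | a and a > 0, therefore r ≤ a. Since a < c, r < c. c ≤ z, so r < z. z = l, so r < l.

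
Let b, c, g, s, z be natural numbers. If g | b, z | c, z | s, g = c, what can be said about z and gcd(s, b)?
z | gcd(s, b)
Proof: Because g = c and g | b, c | b. Since z | c, z | b. z | s, so z | gcd(s, b).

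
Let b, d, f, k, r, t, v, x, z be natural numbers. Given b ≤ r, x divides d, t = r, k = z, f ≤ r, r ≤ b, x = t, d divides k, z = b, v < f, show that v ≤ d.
x = t and t = r, hence x = r. Since x divides d, r divides d. b ≤ r and r ≤ b, hence b = r. From k = z and d divides k, d divides z. Since z = b, d divides b. From b = r, d divides r. r divides d, so r = d. Since v < f and f ≤ r, v < r. r = d, so v < d. Then v ≤ d.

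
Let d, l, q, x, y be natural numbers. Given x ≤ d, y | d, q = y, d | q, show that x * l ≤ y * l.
q = y and d | q, hence d | y. Since y | d, d = y. Because x ≤ d, x ≤ y. Then x * l ≤ y * l.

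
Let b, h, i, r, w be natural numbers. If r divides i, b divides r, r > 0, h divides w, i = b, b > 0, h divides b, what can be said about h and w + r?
h divides w + r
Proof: Since b divides r and r > 0, b ≤ r. i = b and r divides i, hence r divides b. Since b > 0, r ≤ b. From b ≤ r, b = r. h divides b, so h divides r. h divides w, so h divides w + r.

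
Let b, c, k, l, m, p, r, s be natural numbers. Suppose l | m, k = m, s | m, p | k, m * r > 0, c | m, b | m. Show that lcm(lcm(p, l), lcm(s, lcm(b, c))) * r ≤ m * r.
Because k = m and p | k, p | m. l | m, so lcm(p, l) | m. b | m and c | m, thus lcm(b, c) | m. Since s | m, lcm(s, lcm(b, c)) | m. lcm(p, l) | m, so lcm(lcm(p, l), lcm(s, lcm(b, c))) | m. Then lcm(lcm(p, l), lcm(s, lcm(b, c))) * r | m * r. m * r > 0, so lcm(lcm(p, l), lcm(s, lcm(b, c))) * r ≤ m * r.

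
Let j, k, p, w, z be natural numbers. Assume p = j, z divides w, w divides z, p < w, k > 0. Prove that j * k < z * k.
w divides z and z divides w, thus w = z. p = j and p < w, therefore j < w. w = z, so j < z. Because k > 0, by multiplying by a positive, j * k < z * k.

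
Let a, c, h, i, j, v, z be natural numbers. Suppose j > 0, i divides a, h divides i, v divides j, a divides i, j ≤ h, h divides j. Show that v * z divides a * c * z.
i divides a and a divides i, hence i = a. h divides j and j > 0, so h ≤ j. Since j ≤ h, h = j. Since h divides i, j divides i. Since i = a, j divides a. v divides j, so v divides a. Then v divides a * c. Then v * z divides a * c * z.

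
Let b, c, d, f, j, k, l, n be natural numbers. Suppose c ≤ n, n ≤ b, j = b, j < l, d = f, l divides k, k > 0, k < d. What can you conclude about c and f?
c < f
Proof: c ≤ n and n ≤ b, hence c ≤ b. j = b and j < l, hence b < l. l divides k and k > 0, thus l ≤ k. k < d, so l < d. d = f, so l < f. b < l, so b < f. Since c ≤ b, c < f.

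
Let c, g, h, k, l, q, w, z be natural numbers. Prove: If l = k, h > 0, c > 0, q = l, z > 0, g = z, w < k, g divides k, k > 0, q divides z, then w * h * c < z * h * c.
From q = l and q divides z, l divides z. Since l = k, k divides z. Since z > 0, k ≤ z. g divides k and k > 0, thus g ≤ k. Since g = z, z ≤ k. k ≤ z, so k = z. Since w < k, w < z. Combined with h > 0, by multiplying by a positive, w * h < z * h. From c > 0, by multiplying by a positive, w * h * c < z * h * c.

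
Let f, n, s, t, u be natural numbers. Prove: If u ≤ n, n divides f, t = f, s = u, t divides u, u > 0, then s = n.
t = f and t divides u, hence f divides u. Since n divides f, n divides u. Since u > 0, n ≤ u. Since u ≤ n, u = n. Since s = u, s = n.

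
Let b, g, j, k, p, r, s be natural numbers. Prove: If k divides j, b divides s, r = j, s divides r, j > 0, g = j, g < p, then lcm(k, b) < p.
r = j and s divides r, so s divides j. From b divides s, b divides j. k divides j, so lcm(k, b) divides j. Because j > 0, lcm(k, b) ≤ j. From g = j and g < p, j < p. Since lcm(k, b) ≤ j, lcm(k, b) < p.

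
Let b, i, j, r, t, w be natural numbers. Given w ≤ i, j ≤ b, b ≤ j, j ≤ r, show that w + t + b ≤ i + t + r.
w ≤ i, hence w + t ≤ i + t. j ≤ b and b ≤ j, thus j = b. j ≤ r, so b ≤ r. Because w + t ≤ i + t, w + t + b ≤ i + t + r.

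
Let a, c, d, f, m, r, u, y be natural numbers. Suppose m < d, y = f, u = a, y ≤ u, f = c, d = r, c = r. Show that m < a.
d = r and m < d, hence m < r. From f = c and c = r, f = r. y = f and y ≤ u, thus f ≤ u. Since f = r, r ≤ u. Since m < r, m < u. u = a, so m < a.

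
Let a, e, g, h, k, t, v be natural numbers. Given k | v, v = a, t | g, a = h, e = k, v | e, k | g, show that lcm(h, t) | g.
Because v = a and a = h, v = h. e = k and v | e, so v | k. k | v, so k = v. k | g, so v | g. v = h, so h | g. Since t | g, lcm(h, t) | g.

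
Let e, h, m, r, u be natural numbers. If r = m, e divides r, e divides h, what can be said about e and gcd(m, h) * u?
e divides gcd(m, h) * u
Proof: r = m and e divides r, hence e divides m. Since e divides h, e divides gcd(m, h). Then e divides gcd(m, h) * u.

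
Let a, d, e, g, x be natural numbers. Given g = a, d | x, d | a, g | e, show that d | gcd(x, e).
Since g = a and g | e, a | e. Since d | a, d | e. Since d | x, d | gcd(x, e).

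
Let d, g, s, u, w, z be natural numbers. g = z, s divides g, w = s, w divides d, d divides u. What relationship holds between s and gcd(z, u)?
s divides gcd(z, u)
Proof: g = z and s divides g, hence s divides z. Since w divides d and d divides u, w divides u. Since w = s, s divides u. s divides z, so s divides gcd(z, u).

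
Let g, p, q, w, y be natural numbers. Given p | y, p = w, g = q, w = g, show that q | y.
From p = w and w = g, p = g. g = q, so p = q. Since p | y, q | y.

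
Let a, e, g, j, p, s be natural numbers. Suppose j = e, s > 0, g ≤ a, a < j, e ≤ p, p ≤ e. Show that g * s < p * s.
From e ≤ p and p ≤ e, e = p. From j = e, j = p. Since a < j, a < p. g ≤ a, so g < p. s > 0, so g * s < p * s.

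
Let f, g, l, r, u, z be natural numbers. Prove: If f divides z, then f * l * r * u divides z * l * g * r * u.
f divides z, so f * l divides z * l. Then f * l divides z * l * g. Then f * l * r divides z * l * g * r. Then f * l * r * u divides z * l * g * r * u.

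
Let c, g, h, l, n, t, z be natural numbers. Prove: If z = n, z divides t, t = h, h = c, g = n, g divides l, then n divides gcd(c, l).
From t = h and h = c, t = c. Since z = n and z divides t, n divides t. t = c, so n divides c. g = n and g divides l, so n divides l. Since n divides c, n divides gcd(c, l).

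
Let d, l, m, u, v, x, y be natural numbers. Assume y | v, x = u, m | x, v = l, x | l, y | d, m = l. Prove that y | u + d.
m = l and m | x, hence l | x. From x | l, l = x. Since x = u, l = u. Because v = l and y | v, y | l. Since l = u, y | u. y | d, so y | u + d.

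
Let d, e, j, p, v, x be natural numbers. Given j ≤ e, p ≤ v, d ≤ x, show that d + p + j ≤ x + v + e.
d ≤ x and p ≤ v, therefore d + p ≤ x + v. j ≤ e, so d + p + j ≤ x + v + e.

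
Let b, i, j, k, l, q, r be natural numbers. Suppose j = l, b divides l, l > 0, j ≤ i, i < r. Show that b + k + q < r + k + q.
b divides l and l > 0, therefore b ≤ l. j = l and j ≤ i, hence l ≤ i. Since i < r, l < r. b ≤ l, so b < r. Then b + k < r + k. Then b + k + q < r + k + q.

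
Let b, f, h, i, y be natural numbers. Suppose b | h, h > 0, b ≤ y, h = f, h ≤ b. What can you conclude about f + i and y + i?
f + i ≤ y + i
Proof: Because b | h and h > 0, b ≤ h. h ≤ b, so b = h. h = f, so b = f. From b ≤ y, f ≤ y. Then f + i ≤ y + i.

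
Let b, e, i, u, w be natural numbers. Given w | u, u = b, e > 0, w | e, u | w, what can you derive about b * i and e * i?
b * i ≤ e * i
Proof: w | u and u | w, thus w = u. Since u = b, w = b. w | e and e > 0, therefore w ≤ e. Since w = b, b ≤ e. Then b * i ≤ e * i.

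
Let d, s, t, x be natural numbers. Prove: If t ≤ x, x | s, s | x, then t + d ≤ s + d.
x | s and s | x, hence x = s. t ≤ x, so t ≤ s. Then t + d ≤ s + d.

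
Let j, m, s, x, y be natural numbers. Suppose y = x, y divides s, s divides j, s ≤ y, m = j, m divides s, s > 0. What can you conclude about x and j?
x = j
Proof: m = j and m divides s, so j divides s. Since s divides j, j = s. Since y divides s and s > 0, y ≤ s. Since s ≤ y, s = y. j = s, so j = y. y = x, so j = x. Then x = j.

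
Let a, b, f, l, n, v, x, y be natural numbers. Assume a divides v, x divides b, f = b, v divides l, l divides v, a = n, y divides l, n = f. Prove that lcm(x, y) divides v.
a = n and n = f, so a = f. f = b, so a = b. Since a divides v, b divides v. x divides b, so x divides v. Because l divides v and v divides l, l = v. y divides l, so y divides v. x divides v, so lcm(x, y) divides v.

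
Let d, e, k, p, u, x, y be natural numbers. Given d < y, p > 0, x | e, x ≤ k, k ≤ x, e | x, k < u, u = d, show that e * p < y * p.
k ≤ x and x ≤ k, thus k = x. From x | e and e | x, x = e. k = x, so k = e. From u = d and k < u, k < d. Since k = e, e < d. Because d < y, e < y. p > 0, so e * p < y * p.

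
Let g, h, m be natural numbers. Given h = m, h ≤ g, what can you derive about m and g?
m ≤ g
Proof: h = m and h ≤ g. By substitution, m ≤ g.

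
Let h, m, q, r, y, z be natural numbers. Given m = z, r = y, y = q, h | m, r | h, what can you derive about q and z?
q | z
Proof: Because m = z and h | m, h | z. r | h, so r | z. Since r = y, y | z. y = q, so q | z.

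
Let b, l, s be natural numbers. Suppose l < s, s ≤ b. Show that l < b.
l < s and s ≤ b. By transitivity, l < b.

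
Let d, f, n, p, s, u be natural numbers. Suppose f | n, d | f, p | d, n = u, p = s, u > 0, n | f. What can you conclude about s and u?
s ≤ u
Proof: p = s and p | d, thus s | d. f | n and n | f, thus f = n. Since d | f, d | n. Since n = u, d | u. s | d, so s | u. Since u > 0, s ≤ u.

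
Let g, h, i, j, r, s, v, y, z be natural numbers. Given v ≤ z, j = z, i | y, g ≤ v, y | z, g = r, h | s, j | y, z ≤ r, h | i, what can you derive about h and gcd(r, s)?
h | gcd(r, s)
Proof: From j = z and j | y, z | y. Since y | z, y = z. g ≤ v and v ≤ z, so g ≤ z. Because g = r, r ≤ z. Since z ≤ r, z = r. From y = z, y = r. Because h | i and i | y, h | y. y = r, so h | r. From h | s, h | gcd(r, s).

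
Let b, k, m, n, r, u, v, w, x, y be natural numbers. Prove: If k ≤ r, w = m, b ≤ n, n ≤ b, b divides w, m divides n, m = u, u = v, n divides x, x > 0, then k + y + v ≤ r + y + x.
k ≤ r, hence k + y ≤ r + y. From b ≤ n and n ≤ b, b = n. b divides w, so n divides w. Since w = m, n divides m. m divides n, so n = m. Since m = u, n = u. Since u = v, n = v. n divides x and x > 0, so n ≤ x. Since n = v, v ≤ x. Since k + y ≤ r + y, k + y + v ≤ r + y + x.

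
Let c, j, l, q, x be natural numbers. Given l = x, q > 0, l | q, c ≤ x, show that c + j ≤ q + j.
l = x and l | q, so x | q. Because q > 0, x ≤ q. Since c ≤ x, c ≤ q. Then c + j ≤ q + j.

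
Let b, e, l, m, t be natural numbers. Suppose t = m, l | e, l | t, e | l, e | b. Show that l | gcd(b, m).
e | l and l | e, hence e = l. Since e | b, l | b. Since t = m and l | t, l | m. l | b, so l | gcd(b, m).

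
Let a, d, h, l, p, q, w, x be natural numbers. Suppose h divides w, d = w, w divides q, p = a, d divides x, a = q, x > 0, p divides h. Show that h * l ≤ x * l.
Since p = a and p divides h, a divides h. a = q, so q divides h. w divides q, so w divides h. Since h divides w, w = h. Since d = w, d = h. Because d divides x and x > 0, d ≤ x. Since d = h, h ≤ x. By multiplying by a non-negative, h * l ≤ x * l.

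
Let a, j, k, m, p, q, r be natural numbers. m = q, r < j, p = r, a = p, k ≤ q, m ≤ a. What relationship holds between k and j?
k < j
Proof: Because a = p and m ≤ a, m ≤ p. p = r, so m ≤ r. Since r < j, m < j. m = q, so q < j. k ≤ q, so k < j.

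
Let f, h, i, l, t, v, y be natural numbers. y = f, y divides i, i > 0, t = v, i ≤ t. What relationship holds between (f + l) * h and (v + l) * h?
(f + l) * h ≤ (v + l) * h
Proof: Because y = f and y divides i, f divides i. i > 0, so f ≤ i. Because t = v and i ≤ t, i ≤ v. f ≤ i, so f ≤ v. Then f + l ≤ v + l. By multiplying by a non-negative, (f + l) * h ≤ (v + l) * h.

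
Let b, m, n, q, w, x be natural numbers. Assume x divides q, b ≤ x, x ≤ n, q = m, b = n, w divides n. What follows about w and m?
w divides m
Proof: b = n and b ≤ x, hence n ≤ x. x ≤ n, so x = n. q = m and x divides q, so x divides m. x = n, so n divides m. w divides n, so w divides m.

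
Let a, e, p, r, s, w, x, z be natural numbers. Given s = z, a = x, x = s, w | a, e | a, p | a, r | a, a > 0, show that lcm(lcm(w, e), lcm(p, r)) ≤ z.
a = x and x = s, so a = s. Since w | a and e | a, lcm(w, e) | a. From p | a and r | a, lcm(p, r) | a. lcm(w, e) | a, so lcm(lcm(w, e), lcm(p, r)) | a. a > 0, so lcm(lcm(w, e), lcm(p, r)) ≤ a. Because a = s, lcm(lcm(w, e), lcm(p, r)) ≤ s. Since s = z, lcm(lcm(w, e), lcm(p, r)) ≤ z.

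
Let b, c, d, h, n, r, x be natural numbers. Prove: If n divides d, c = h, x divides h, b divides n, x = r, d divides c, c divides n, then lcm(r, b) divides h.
x = r and x divides h, therefore r divides h. n divides d and d divides c, hence n divides c. c divides n, so n = c. Since b divides n, b divides c. c = h, so b divides h. r divides h, so lcm(r, b) divides h.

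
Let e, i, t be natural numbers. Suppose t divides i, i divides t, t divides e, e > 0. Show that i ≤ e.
t divides i and i divides t, therefore t = i. Since t divides e and e > 0, t ≤ e. t = i, so i ≤ e.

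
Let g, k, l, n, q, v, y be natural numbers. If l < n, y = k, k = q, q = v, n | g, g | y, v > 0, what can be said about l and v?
l < v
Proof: Because y = k and k = q, y = q. q = v, so y = v. From n | g and g | y, n | y. Since y = v, n | v. v > 0, so n ≤ v. Since l < n, l < v.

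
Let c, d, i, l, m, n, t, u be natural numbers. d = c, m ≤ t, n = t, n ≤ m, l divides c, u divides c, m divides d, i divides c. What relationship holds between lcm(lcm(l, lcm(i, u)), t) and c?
lcm(lcm(l, lcm(i, u)), t) divides c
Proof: Since i divides c and u divides c, lcm(i, u) divides c. Since l divides c, lcm(l, lcm(i, u)) divides c. n = t and n ≤ m, therefore t ≤ m. From m ≤ t, m = t. Since m divides d, t divides d. Since d = c, t divides c. Since lcm(l, lcm(i, u)) divides c, lcm(lcm(l, lcm(i, u)), t) divides c.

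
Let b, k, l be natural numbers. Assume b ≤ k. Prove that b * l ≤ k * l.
b ≤ k. By multiplying by a non-negative, b * l ≤ k * l.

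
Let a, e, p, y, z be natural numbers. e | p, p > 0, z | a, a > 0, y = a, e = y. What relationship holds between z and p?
z ≤ p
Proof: z | a and a > 0, thus z ≤ a. Because e = y and y = a, e = a. Because e | p, a | p. p > 0, so a ≤ p. z ≤ a, so z ≤ p.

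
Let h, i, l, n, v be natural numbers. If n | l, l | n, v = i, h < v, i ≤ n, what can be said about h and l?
h < l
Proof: From n | l and l | n, n = l. From v = i and h < v, h < i. Since i ≤ n, h < n. n = l, so h < l.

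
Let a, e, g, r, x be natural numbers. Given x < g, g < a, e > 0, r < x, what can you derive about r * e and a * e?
r * e < a * e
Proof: x < g and g < a, so x < a. Since r < x, r < a. e > 0, so r * e < a * e.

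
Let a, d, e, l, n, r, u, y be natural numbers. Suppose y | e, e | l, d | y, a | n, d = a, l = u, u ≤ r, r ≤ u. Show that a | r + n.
d = a and d | y, so a | y. y | e, so a | e. Since u ≤ r and r ≤ u, u = r. Since l = u, l = r. Since e | l, e | r. From a | e, a | r. a | n, so a | r + n.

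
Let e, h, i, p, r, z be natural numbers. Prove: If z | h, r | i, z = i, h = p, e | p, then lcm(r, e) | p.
h = p and z | h, thus z | p. z = i, so i | p. Since r | i, r | p. Since e | p, lcm(r, e) | p.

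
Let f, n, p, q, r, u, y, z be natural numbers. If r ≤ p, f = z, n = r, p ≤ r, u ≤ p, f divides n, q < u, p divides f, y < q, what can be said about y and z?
y < z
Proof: r ≤ p and p ≤ r, therefore r = p. n = r, so n = p. Since f divides n, f divides p. p divides f, so p = f. f = z, so p = z. q < u and u ≤ p, so q < p. Since y < q, y < p. p = z, so y < z.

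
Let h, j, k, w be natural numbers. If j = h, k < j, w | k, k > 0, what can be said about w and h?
w < h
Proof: w | k and k > 0, so w ≤ k. j = h and k < j, therefore k < h. Since w ≤ k, w < h.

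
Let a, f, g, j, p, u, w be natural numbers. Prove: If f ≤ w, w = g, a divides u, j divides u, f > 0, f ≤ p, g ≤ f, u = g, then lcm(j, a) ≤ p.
w = g and f ≤ w, therefore f ≤ g. Since g ≤ f, g = f. u = g, so u = f. j divides u and a divides u, hence lcm(j, a) divides u. u = f, so lcm(j, a) divides f. Since f > 0, lcm(j, a) ≤ f. Since f ≤ p, lcm(j, a) ≤ p.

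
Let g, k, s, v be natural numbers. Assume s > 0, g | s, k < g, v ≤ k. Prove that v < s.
v ≤ k and k < g, hence v < g. g | s and s > 0, hence g ≤ s. From v < g, v < s.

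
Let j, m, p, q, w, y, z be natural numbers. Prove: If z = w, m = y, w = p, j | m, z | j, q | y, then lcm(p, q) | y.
z = w and w = p, hence z = p. Since z | j, p | j. Since m = y and j | m, j | y. Since p | j, p | y. Since q | y, lcm(p, q) | y.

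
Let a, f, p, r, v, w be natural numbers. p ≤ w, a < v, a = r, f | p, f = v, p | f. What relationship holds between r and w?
r < w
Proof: Because a = r and a < v, r < v. Since p | f and f | p, p = f. Since f = v, p = v. Since p ≤ w, v ≤ w. r < v, so r < w.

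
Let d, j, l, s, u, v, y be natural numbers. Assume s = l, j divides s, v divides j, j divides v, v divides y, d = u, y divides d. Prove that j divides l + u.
s = l and j divides s, so j divides l. v divides j and j divides v, therefore v = j. Since v divides y, j divides y. Because d = u and y divides d, y divides u. Since j divides y, j divides u. j divides l, so j divides l + u.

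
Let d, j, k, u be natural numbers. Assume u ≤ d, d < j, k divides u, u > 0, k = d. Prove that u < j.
Because k = d and k divides u, d divides u. Since u > 0, d ≤ u. Since u ≤ d, d = u. Since d < j, u < j.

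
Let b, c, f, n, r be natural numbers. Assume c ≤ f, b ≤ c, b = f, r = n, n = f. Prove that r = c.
r = n and n = f, hence r = f. Because b = f and b ≤ c, f ≤ c. Since c ≤ f, f = c. Since r = f, r = c.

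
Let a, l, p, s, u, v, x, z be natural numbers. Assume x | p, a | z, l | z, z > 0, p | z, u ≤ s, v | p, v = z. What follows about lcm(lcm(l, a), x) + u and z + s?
lcm(lcm(l, a), x) + u ≤ z + s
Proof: l | z and a | z, therefore lcm(l, a) | z. v = z and v | p, thus z | p. p | z, so p = z. Because x | p, x | z. Since lcm(l, a) | z, lcm(lcm(l, a), x) | z. Because z > 0, lcm(lcm(l, a), x) ≤ z. Since u ≤ s, lcm(lcm(l, a), x) + u ≤ z + s.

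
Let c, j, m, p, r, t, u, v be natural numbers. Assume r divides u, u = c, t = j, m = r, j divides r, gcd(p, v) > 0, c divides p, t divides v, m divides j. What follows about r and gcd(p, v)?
r ≤ gcd(p, v)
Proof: Since u = c and r divides u, r divides c. c divides p, so r divides p. Since m = r and m divides j, r divides j. Since j divides r, j = r. Since t = j, t = r. From t divides v, r divides v. r divides p, so r divides gcd(p, v). From gcd(p, v) > 0, r ≤ gcd(p, v).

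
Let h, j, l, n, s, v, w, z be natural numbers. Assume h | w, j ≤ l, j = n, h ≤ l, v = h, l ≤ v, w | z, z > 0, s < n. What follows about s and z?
s < z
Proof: j = n and j ≤ l, hence n ≤ l. s < n, so s < l. Because v = h and l ≤ v, l ≤ h. h ≤ l, so h = l. Because h | w and w | z, h | z. Since h = l, l | z. Because z > 0, l ≤ z. s < l, so s < z.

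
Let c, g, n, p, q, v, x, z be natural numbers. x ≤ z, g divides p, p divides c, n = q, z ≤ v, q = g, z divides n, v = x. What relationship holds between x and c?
x divides c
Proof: Because v = x and z ≤ v, z ≤ x. x ≤ z, so z = x. n = q and q = g, thus n = g. Since z divides n, z divides g. g divides p, so z divides p. p divides c, so z divides c. Because z = x, x divides c.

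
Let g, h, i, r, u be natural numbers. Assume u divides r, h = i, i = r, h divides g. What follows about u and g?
u divides g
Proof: h = i and i = r, thus h = r. Since h divides g, r divides g. Since u divides r, u divides g.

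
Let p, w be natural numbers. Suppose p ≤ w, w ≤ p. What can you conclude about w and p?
w = p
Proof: p ≤ w and w ≤ p, hence p = w. Then w = p.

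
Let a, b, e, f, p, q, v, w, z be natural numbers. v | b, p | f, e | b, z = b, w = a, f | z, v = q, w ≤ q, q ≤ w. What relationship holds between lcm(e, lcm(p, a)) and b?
lcm(e, lcm(p, a)) | b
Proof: p | f and f | z, hence p | z. Because z = b, p | b. q ≤ w and w ≤ q, hence q = w. From w = a, q = a. v = q and v | b, hence q | b. Since q = a, a | b. Since p | b, lcm(p, a) | b. Since e | b, lcm(e, lcm(p, a)) | b.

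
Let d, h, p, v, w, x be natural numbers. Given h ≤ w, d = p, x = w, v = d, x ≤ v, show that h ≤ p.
v = d and d = p, so v = p. Since x ≤ v, x ≤ p. x = w, so w ≤ p. h ≤ w, so h ≤ p.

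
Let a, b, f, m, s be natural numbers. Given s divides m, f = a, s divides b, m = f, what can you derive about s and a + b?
s divides a + b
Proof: From m = f and s divides m, s divides f. f = a, so s divides a. From s divides b, s divides a + b.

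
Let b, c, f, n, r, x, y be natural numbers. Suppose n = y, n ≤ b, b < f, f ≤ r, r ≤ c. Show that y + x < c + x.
From n = y and n ≤ b, y ≤ b. f ≤ r and r ≤ c, hence f ≤ c. Since b < f, b < c. y ≤ b, so y < c. Then y + x < c + x.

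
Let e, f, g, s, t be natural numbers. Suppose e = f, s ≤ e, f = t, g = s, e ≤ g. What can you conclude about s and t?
s = t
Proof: g = s and e ≤ g, thus e ≤ s. From s ≤ e, s = e. e = f, so s = f. f = t, so s = t.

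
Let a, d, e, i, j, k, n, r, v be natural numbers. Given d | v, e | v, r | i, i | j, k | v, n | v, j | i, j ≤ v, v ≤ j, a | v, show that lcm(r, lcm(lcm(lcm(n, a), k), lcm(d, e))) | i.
v ≤ j and j ≤ v, thus v = j. j | i and i | j, so j = i. v = j, so v = i. n | v and a | v, so lcm(n, a) | v. Since k | v, lcm(lcm(n, a), k) | v. Because d | v and e | v, lcm(d, e) | v. Since lcm(lcm(n, a), k) | v, lcm(lcm(lcm(n, a), k), lcm(d, e)) | v. v = i, so lcm(lcm(lcm(n, a), k), lcm(d, e)) | i. Since r | i, lcm(r, lcm(lcm(lcm(n, a), k), lcm(d, e))) | i.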